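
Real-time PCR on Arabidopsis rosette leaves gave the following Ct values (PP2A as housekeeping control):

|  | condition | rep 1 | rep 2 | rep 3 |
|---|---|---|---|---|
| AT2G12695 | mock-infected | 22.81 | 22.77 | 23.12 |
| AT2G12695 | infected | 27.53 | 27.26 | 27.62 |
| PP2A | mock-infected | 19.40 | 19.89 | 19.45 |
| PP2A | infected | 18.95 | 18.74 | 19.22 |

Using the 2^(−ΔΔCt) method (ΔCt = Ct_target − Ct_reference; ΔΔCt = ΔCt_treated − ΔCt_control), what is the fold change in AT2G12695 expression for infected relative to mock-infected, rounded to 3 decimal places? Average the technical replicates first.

0.028

Mean Ct: AT2G12695 mock-infected 22.900; AT2G12695 infected 27.470; PP2A mock-infected 19.580; PP2A infected 18.970
ΔCt(mock-infected) = 22.900 − 19.580 = 3.320
ΔCt(infected) = 27.470 − 18.970 = 8.500
ΔΔCt = 8.500 − 3.320 = 5.180
Fold change = 2^(−5.180) = 0.0276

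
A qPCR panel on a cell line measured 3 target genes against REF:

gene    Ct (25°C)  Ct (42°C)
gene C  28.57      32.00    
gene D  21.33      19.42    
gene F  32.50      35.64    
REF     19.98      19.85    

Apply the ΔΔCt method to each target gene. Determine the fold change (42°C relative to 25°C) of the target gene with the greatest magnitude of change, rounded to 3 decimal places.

0.085

gene C: ΔΔCt = (32.00−19.85) − (28.57−19.98) = 12.15 − 8.59 = 3.56; fold change = 2^-3.56 = 0.085
gene D: ΔΔCt = (19.42−19.85) − (21.33−19.98) = -0.43 − 1.35 = -1.78; fold change = 2^1.78 = 3.434
gene F: ΔΔCt = (35.64−19.85) − (32.50−19.98) = 15.79 − 12.52 = 3.27; fold change = 2^-3.27 = 0.104
gene C has the largest |ΔΔCt| = 3.56.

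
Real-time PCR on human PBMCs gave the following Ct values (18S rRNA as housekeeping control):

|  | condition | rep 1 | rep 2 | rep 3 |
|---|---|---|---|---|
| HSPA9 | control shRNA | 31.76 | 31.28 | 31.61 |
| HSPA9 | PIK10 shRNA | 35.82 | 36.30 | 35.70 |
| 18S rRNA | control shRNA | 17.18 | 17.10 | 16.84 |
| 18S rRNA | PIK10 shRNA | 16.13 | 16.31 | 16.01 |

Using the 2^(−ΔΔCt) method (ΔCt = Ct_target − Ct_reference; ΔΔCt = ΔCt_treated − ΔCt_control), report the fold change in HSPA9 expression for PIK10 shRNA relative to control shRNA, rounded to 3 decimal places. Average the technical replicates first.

Mean Ct: HSPA9 control shRNA 31.550; HSPA9 PIK10 shRNA 35.940; 18S rRNA control shRNA 17.040; 18S rRNA PIK10 shRNA 16.150
ΔCt(control shRNA) = 31.550 − 17.040 = 14.510
ΔCt(PIK10 shRNA) = 35.940 − 16.150 = 19.790
ΔΔCt = 19.790 − 14.510 = 5.280
Fold change = 2^(−5.280) = 0.0257

0.026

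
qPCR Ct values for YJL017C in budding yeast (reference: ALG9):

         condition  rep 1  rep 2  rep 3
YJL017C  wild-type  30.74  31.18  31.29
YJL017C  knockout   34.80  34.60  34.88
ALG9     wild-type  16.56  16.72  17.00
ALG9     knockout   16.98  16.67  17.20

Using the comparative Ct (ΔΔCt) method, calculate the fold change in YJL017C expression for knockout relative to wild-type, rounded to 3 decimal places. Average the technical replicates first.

Mean Ct: YJL017C wild-type 31.070; YJL017C knockout 34.760; ALG9 wild-type 16.760; ALG9 knockout 16.950
ΔCt(wild-type) = 31.070 − 16.760 = 14.310
ΔCt(knockout) = 34.760 − 16.950 = 17.810
ΔΔCt = 17.810 − 14.310 = 3.500
Fold change = 2^(−3.500) = 0.0884

0.088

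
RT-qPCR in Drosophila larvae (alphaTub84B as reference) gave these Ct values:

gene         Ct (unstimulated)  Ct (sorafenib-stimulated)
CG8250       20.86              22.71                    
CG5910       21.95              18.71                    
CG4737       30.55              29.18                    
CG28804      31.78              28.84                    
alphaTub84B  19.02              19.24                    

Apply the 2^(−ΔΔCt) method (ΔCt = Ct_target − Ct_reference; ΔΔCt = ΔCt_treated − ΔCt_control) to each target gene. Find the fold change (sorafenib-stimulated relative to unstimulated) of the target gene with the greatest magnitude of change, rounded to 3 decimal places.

CG8250: ΔΔCt = (22.71−19.24) − (20.86−19.02) = 3.47 − 1.84 = 1.63; fold change = 2^-1.63 = 0.323
CG5910: ΔΔCt = (18.71−19.24) − (21.95−19.02) = -0.53 − 2.93 = -3.46; fold change = 2^3.46 = 11.004
CG4737: ΔΔCt = (29.18−19.24) − (30.55−19.02) = 9.94 − 11.53 = -1.59; fold change = 2^1.59 = 3.010
CG28804: ΔΔCt = (28.84−19.24) − (31.78−19.02) = 9.60 − 12.76 = -3.16; fold change = 2^3.16 = 8.938
CG5910 has the largest |ΔΔCt| = 3.46.

11.004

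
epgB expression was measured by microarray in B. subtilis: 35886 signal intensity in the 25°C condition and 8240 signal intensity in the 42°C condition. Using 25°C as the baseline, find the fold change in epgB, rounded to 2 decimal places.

Fold change = 8240 / 35886 = 0.230
epgB is downregulated.

0.23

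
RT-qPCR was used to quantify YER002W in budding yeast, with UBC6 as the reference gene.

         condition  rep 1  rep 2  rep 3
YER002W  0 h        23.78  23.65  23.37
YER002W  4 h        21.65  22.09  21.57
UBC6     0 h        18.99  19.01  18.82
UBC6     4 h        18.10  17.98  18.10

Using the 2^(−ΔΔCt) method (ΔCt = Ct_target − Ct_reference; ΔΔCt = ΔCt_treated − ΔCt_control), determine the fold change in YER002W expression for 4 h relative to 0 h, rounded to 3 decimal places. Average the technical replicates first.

Mean Ct: YER002W 0 h 23.600; YER002W 4 h 21.770; UBC6 0 h 18.940; UBC6 4 h 18.060
ΔCt(0 h) = 23.600 − 18.940 = 4.660
ΔCt(4 h) = 21.770 − 18.060 = 3.710
ΔΔCt = 3.710 − 4.660 = -0.950
Fold change = 2^(−(-0.950)) = 2^0.950 = 1.9319

1.932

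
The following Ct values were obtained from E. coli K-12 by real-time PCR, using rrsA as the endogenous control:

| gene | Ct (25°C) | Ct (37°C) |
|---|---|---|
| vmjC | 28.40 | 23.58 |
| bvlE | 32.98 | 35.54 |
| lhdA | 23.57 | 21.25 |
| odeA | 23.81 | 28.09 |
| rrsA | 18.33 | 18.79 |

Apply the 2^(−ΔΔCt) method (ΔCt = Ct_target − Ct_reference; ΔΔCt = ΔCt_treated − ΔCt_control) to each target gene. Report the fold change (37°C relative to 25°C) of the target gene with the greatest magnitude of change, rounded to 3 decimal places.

vmjC: ΔΔCt = (23.58−18.79) − (28.40−18.33) = 4.79 − 10.07 = -5.28; fold change = 2^5.28 = 38.854
bvlE: ΔΔCt = (35.54−18.79) − (32.98−18.33) = 16.75 − 14.65 = 2.10; fold change = 2^-2.10 = 0.233
lhdA: ΔΔCt = (21.25−18.79) − (23.57−18.33) = 2.46 − 5.24 = -2.78; fold change = 2^2.78 = 6.869
odeA: ΔΔCt = (28.09−18.79) − (23.81−18.33) = 9.30 − 5.48 = 3.82; fold change = 2^-3.82 = 0.071
vmjC has the largest |ΔΔCt| = 5.28.

38.854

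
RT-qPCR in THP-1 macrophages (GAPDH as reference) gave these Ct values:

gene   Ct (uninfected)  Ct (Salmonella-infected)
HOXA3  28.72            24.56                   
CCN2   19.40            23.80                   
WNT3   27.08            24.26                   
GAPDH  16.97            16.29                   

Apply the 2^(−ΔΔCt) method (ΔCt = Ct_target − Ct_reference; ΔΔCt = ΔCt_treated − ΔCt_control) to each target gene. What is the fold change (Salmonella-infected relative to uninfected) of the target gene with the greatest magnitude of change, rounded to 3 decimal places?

HOXA3: ΔΔCt = (24.56−16.29) − (28.72−16.97) = 8.27 − 11.75 = -3.48; fold change = 2^3.48 = 11.158
CCN2: ΔΔCt = (23.80−16.29) − (19.40−16.97) = 7.51 − 2.43 = 5.08; fold change = 2^-5.08 = 0.030
WNT3: ΔΔCt = (24.26−16.29) − (27.08−16.97) = 7.97 − 10.11 = -2.14; fold change = 2^2.14 = 4.408
CCN2 has the largest |ΔΔCt| = 5.08.

0.030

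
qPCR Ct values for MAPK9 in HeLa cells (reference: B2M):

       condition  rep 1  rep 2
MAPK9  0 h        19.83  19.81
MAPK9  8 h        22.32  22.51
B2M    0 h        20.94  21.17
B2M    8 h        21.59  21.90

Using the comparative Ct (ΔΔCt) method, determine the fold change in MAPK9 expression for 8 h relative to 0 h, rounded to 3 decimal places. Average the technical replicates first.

0.267

Mean Ct: MAPK9 0 h 19.820; MAPK9 8 h 22.415; B2M 0 h 21.055; B2M 8 h 21.745
ΔCt(0 h) = 19.820 − 21.055 = -1.235
ΔCt(8 h) = 22.415 − 21.745 = 0.670
ΔΔCt = 0.670 − (-1.235) = 1.905
Fold change = 2^(−1.905) = 0.2670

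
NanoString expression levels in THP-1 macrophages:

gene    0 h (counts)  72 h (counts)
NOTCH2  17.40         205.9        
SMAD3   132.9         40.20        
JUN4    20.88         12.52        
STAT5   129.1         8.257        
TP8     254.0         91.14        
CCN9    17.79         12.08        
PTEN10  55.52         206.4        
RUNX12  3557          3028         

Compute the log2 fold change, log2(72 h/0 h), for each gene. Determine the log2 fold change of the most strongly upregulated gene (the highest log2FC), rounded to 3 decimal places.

3.565

log2(205.9/17.40) = 3.565  (NOTCH2)
log2(40.20/132.9) = -1.725  (SMAD3)
log2(12.52/20.88) = -0.738  (JUN4)
log2(8.257/129.1) = -3.967  (STAT5)
log2(91.14/254.0) = -1.479  (TP8)
log2(12.08/17.79) = -0.558  (CCN9)
log2(206.4/55.52) = 1.894  (PTEN10)
log2(3028/3557) = -0.232  (RUNX12)
NOTCH2 is most strongly upregulated.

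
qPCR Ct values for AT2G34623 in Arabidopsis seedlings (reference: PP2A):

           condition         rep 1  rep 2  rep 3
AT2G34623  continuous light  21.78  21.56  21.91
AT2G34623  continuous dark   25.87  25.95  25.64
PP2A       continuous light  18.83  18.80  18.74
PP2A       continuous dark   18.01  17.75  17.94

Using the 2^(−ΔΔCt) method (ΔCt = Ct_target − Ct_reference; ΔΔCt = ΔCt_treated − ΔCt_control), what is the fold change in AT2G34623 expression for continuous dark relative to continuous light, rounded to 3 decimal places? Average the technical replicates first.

0.032

Mean Ct: AT2G34623 continuous light 21.750; AT2G34623 continuous dark 25.820; PP2A continuous light 18.790; PP2A continuous dark 17.900
ΔCt(continuous light) = 21.750 − 18.790 = 2.960
ΔCt(continuous dark) = 25.820 − 17.900 = 7.920
ΔΔCt = 7.920 − 2.960 = 4.960
Fold change = 2^(−4.960) = 0.0321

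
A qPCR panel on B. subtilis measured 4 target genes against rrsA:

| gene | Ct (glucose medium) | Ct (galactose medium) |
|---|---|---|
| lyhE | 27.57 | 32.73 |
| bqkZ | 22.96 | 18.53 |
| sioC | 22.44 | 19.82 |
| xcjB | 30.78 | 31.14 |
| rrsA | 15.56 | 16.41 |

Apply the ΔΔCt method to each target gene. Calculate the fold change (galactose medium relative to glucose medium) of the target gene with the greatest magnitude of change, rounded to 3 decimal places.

lyhE: ΔΔCt = (32.73−16.41) − (27.57−15.56) = 16.32 − 12.01 = 4.31; fold change = 2^-4.31 = 0.050
bqkZ: ΔΔCt = (18.53−16.41) − (22.96−15.56) = 2.12 − 7.40 = -5.28; fold change = 2^5.28 = 38.854
sioC: ΔΔCt = (19.82−16.41) − (22.44−15.56) = 3.41 − 6.88 = -3.47; fold change = 2^3.47 = 11.081
xcjB: ΔΔCt = (31.14−16.41) − (30.78−15.56) = 14.73 − 15.22 = -0.49; fold change = 2^0.49 = 1.404
bqkZ has the largest |ΔΔCt| = 5.28.

38.854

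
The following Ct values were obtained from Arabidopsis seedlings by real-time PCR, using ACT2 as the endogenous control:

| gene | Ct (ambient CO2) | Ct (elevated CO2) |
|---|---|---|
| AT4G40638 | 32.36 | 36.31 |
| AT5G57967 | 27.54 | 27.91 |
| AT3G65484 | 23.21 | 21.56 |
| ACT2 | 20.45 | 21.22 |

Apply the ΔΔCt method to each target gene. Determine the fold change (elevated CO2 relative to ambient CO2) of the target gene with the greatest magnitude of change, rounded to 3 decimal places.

AT4G40638: ΔΔCt = (36.31−21.22) − (32.36−20.45) = 15.09 − 11.91 = 3.18; fold change = 2^-3.18 = 0.110
AT5G57967: ΔΔCt = (27.91−21.22) − (27.54−20.45) = 6.69 − 7.09 = -0.40; fold change = 2^0.40 = 1.320
AT3G65484: ΔΔCt = (21.56−21.22) − (23.21−20.45) = 0.34 − 2.76 = -2.42; fold change = 2^2.42 = 5.352
AT4G40638 has the largest |ΔΔCt| = 3.18.

0.110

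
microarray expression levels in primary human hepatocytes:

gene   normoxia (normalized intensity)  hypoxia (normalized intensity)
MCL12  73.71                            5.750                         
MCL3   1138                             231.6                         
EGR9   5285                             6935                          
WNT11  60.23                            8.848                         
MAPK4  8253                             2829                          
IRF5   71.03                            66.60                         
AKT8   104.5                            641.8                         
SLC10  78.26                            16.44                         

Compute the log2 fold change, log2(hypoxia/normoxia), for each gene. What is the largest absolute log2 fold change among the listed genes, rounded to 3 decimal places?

3.680

log2(5.750/73.71) = -3.680  (MCL12)
log2(231.6/1138) = -2.297  (MCL3)
log2(6935/5285) = 0.392  (EGR9)
log2(8.848/60.23) = -2.767  (WNT11)
log2(2829/8253) = -1.545  (MAPK4)
log2(66.60/71.03) = -0.093  (IRF5)
log2(641.8/104.5) = 2.619  (AKT8)
log2(16.44/78.26) = -2.251  (SLC10)
The largest magnitude belongs to MCL12.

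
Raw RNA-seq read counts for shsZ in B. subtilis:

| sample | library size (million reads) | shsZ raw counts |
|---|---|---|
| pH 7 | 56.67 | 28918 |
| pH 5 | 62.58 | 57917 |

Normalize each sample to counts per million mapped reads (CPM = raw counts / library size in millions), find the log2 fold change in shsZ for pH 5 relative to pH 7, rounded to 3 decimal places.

CPM(pH 7) = 28918 / 56.67 = 510.2876
CPM(pH 5) = 57917 / 62.58 = 925.4874
Fold change = 925.4874 / 510.2876 = 1.81366
log2(1.81366) = 0.8589

0.859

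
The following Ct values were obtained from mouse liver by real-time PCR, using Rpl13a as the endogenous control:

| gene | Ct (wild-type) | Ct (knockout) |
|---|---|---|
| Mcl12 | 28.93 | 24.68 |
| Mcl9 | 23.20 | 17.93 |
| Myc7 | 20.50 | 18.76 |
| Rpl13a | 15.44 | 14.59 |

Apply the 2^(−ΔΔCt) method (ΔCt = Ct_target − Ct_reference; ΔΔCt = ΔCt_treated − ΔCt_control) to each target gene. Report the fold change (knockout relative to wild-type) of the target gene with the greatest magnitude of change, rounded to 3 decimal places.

21.407

Mcl12: ΔΔCt = (24.68−14.59) − (28.93−15.44) = 10.09 − 13.49 = -3.40; fold change = 2^3.40 = 10.556
Mcl9: ΔΔCt = (17.93−14.59) − (23.20−15.44) = 3.34 − 7.76 = -4.42; fold change = 2^4.42 = 21.407
Myc7: ΔΔCt = (18.76−14.59) − (20.50−15.44) = 4.17 − 5.06 = -0.89; fold change = 2^0.89 = 1.853
Mcl9 has the largest |ΔΔCt| = 4.42.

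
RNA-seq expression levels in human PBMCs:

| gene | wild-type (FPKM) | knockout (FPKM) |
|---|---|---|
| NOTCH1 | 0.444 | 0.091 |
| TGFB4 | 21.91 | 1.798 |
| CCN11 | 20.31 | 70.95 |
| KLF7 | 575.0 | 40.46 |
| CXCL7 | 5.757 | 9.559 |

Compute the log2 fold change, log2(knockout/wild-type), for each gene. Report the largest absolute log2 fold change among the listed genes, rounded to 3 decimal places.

log2(0.091/0.444) = -2.287  (NOTCH1)
log2(1.798/21.91) = -3.607  (TGFB4)
log2(70.95/20.31) = 1.805  (CCN11)
log2(40.46/575.0) = -3.829  (KLF7)
log2(9.559/5.757) = 0.732  (CXCL7)
The largest magnitude belongs to KLF7.

3.829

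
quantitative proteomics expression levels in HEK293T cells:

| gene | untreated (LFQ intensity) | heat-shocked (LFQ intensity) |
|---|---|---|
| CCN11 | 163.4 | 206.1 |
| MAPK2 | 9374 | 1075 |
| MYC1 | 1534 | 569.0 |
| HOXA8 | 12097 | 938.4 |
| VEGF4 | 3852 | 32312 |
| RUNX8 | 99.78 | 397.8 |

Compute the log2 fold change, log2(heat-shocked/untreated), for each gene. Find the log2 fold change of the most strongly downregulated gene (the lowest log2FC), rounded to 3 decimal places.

log2(206.1/163.4) = 0.335  (CCN11)
log2(1075/9374) = -3.124  (MAPK2)
log2(569.0/1534) = -1.431  (MYC1)
log2(938.4/12097) = -3.688  (HOXA8)
log2(32312/3852) = 3.068  (VEGF4)
log2(397.8/99.78) = 1.995  (RUNX8)
HOXA8 is most strongly downregulated.

-3.688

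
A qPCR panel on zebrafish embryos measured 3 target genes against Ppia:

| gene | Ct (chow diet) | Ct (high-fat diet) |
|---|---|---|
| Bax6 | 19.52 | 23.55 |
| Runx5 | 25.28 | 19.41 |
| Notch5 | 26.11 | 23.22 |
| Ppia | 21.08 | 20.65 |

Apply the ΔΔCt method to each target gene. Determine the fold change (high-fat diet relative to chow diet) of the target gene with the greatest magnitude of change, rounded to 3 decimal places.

43.411

Bax6: ΔΔCt = (23.55−20.65) − (19.52−21.08) = 2.90 − (-1.56) = 4.46; fold change = 2^-4.46 = 0.045
Runx5: ΔΔCt = (19.41−20.65) − (25.28−21.08) = -1.24 − 4.20 = -5.44; fold change = 2^5.44 = 43.411
Notch5: ΔΔCt = (23.22−20.65) − (26.11−21.08) = 2.57 − 5.03 = -2.46; fold change = 2^2.46 = 5.502
Runx5 has the largest |ΔΔCt| = 5.44.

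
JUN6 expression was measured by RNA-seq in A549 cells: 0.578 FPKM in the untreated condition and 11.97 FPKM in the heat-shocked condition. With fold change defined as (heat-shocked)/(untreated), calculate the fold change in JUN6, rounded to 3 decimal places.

20.709

Fold change = 11.97 / 0.578 = 20.7093
JUN6 is upregulated.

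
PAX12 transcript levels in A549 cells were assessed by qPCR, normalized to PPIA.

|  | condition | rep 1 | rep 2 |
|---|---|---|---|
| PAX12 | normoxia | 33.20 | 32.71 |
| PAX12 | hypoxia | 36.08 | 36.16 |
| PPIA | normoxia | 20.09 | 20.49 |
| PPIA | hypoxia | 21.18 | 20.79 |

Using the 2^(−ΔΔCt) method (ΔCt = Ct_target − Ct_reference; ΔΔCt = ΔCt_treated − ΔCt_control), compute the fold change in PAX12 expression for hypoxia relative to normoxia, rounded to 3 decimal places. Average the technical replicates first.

0.180

Mean Ct: PAX12 normoxia 32.955; PAX12 hypoxia 36.120; PPIA normoxia 20.290; PPIA hypoxia 20.985
ΔCt(normoxia) = 32.955 − 20.290 = 12.665
ΔCt(hypoxia) = 36.120 − 20.985 = 15.135
ΔΔCt = 15.135 − 12.665 = 2.470
Fold change = 2^(−2.470) = 0.1805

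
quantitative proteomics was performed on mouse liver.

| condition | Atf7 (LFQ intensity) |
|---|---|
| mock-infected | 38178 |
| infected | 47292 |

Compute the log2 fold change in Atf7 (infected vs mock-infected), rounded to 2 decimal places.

Fold change = 47292 / 38178 = 1.2387
log2(1.2387) = 0.309

0.31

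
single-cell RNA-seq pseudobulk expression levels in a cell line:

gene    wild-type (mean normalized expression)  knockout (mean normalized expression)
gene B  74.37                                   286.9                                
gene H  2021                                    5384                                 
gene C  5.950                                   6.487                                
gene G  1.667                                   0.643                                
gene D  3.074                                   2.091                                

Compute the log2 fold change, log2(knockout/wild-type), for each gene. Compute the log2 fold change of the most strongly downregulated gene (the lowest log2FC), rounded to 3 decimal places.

log2(286.9/74.37) = 1.948  (gene B)
log2(5384/2021) = 1.414  (gene H)
log2(6.487/5.950) = 0.125  (gene C)
log2(0.643/1.667) = -1.374  (gene G)
log2(2.091/3.074) = -0.556  (gene D)
gene G is most strongly downregulated.

-1.374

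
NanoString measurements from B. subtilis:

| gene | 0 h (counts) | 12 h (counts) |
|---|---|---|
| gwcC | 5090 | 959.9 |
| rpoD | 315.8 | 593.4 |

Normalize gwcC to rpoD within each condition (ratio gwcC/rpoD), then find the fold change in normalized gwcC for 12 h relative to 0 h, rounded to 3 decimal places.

0.100

gwcC/rpoD (0 h) = 5090 / 315.8 = 16.118
gwcC/rpoD (12 h) = 959.9 / 593.4 = 1.6176
Fold change = 1.6176 / 16.118 = 0.1004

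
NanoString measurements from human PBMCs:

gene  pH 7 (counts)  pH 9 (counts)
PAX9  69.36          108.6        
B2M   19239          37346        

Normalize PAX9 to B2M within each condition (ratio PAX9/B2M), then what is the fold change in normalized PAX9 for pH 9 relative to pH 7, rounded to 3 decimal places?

0.807

PAX9/B2M (pH 7) = 69.36 / 19239 = 0.0036052
PAX9/B2M (pH 9) = 108.6 / 37346 = 0.0029079
Fold change = 0.0029079 / 0.0036052 = 0.8066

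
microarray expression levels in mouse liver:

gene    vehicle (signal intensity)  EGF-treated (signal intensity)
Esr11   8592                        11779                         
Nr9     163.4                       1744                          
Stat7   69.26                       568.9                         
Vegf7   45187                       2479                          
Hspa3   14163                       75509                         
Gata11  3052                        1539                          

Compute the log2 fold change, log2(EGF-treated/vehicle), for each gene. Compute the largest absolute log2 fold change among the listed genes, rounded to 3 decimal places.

4.188

log2(11779/8592) = 0.455  (Esr11)
log2(1744/163.4) = 3.416  (Nr9)
log2(568.9/69.26) = 3.038  (Stat7)
log2(2479/45187) = -4.188  (Vegf7)
log2(75509/14163) = 2.415  (Hspa3)
log2(1539/3052) = -0.988  (Gata11)
The largest magnitude belongs to Vegf7.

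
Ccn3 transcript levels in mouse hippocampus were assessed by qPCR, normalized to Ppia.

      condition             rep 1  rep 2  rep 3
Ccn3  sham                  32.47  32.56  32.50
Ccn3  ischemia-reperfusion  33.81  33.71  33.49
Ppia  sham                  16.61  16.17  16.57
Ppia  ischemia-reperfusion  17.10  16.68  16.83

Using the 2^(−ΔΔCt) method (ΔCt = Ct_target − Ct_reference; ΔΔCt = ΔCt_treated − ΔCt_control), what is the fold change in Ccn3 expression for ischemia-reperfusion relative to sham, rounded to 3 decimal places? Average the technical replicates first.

0.599

Mean Ct: Ccn3 sham 32.510; Ccn3 ischemia-reperfusion 33.670; Ppia sham 16.450; Ppia ischemia-reperfusion 16.870
ΔCt(sham) = 32.510 − 16.450 = 16.060
ΔCt(ischemia-reperfusion) = 33.670 − 16.870 = 16.800
ΔΔCt = 16.800 − 16.060 = 0.740
Fold change = 2^(−0.740) = 0.5987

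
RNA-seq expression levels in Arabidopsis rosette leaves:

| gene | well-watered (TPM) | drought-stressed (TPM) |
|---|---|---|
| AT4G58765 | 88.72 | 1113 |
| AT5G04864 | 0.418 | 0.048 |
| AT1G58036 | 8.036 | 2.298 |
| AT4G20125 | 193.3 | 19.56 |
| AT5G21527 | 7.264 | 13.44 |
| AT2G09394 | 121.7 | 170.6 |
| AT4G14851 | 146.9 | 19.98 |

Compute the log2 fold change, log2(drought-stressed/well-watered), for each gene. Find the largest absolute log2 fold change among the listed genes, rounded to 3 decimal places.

3.649

log2(1113/88.72) = 3.649  (AT4G58765)
log2(0.048/0.418) = -3.122  (AT5G04864)
log2(2.298/8.036) = -1.806  (AT1G58036)
log2(19.56/193.3) = -3.305  (AT4G20125)
log2(13.44/7.264) = 0.888  (AT5G21527)
log2(170.6/121.7) = 0.487  (AT2G09394)
log2(19.98/146.9) = -2.878  (AT4G14851)
The largest magnitude belongs to AT4G58765.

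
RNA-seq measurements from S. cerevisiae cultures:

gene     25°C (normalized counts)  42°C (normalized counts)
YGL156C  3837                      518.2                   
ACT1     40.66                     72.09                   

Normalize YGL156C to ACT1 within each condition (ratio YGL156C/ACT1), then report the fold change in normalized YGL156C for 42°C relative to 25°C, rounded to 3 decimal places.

YGL156C/ACT1 (25°C) = 3837 / 40.66 = 94.368
YGL156C/ACT1 (42°C) = 518.2 / 72.09 = 7.1882
Fold change = 7.1882 / 94.368 = 0.0762

0.076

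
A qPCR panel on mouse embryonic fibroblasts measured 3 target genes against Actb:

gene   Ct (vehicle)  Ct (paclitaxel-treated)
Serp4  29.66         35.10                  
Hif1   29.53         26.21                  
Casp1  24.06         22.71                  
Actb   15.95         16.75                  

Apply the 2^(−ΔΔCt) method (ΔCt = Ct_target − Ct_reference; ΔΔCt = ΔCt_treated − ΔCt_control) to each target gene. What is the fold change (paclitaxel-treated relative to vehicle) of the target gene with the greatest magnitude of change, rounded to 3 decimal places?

0.040

Serp4: ΔΔCt = (35.10−16.75) − (29.66−15.95) = 18.35 − 13.71 = 4.64; fold change = 2^-4.64 = 0.040
Hif1: ΔΔCt = (26.21−16.75) − (29.53−15.95) = 9.46 − 13.58 = -4.12; fold change = 2^4.12 = 17.388
Casp1: ΔΔCt = (22.71−16.75) − (24.06−15.95) = 5.96 − 8.11 = -2.15; fold change = 2^2.15 = 4.438
Serp4 has the largest |ΔΔCt| = 4.64.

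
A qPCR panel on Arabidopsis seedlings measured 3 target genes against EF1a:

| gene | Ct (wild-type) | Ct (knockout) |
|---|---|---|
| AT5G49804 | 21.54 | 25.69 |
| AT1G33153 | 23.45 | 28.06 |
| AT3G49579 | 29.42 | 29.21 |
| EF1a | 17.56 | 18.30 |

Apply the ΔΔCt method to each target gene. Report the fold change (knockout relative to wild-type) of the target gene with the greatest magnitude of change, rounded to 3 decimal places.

AT5G49804: ΔΔCt = (25.69−18.30) − (21.54−17.56) = 7.39 − 3.98 = 3.41; fold change = 2^-3.41 = 0.094
AT1G33153: ΔΔCt = (28.06−18.30) − (23.45−17.56) = 9.76 − 5.89 = 3.87; fold change = 2^-3.87 = 0.068
AT3G49579: ΔΔCt = (29.21−18.30) − (29.42−17.56) = 10.91 − 11.86 = -0.95; fold change = 2^0.95 = 1.932
AT1G33153 has the largest |ΔΔCt| = 3.87.

0.068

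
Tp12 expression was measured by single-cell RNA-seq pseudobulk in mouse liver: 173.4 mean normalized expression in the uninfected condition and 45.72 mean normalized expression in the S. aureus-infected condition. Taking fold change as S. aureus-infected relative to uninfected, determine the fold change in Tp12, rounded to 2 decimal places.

Fold change = 45.72 / 173.4 = 0.264
Tp12 is downregulated.

0.26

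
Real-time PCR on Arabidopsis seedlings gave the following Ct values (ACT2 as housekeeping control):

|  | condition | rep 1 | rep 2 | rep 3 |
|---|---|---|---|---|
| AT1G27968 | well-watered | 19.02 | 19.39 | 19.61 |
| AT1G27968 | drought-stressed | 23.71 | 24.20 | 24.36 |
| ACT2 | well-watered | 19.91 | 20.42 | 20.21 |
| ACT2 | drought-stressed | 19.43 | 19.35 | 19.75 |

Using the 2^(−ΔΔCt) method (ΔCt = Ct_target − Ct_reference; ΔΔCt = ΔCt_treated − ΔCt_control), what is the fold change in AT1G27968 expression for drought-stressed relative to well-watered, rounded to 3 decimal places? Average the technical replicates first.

0.023

Mean Ct: AT1G27968 well-watered 19.340; AT1G27968 drought-stressed 24.090; ACT2 well-watered 20.180; ACT2 drought-stressed 19.510
ΔCt(well-watered) = 19.340 − 20.180 = -0.840
ΔCt(drought-stressed) = 24.090 − 19.510 = 4.580
ΔΔCt = 4.580 − (-0.840) = 5.420
Fold change = 2^(−5.420) = 0.0234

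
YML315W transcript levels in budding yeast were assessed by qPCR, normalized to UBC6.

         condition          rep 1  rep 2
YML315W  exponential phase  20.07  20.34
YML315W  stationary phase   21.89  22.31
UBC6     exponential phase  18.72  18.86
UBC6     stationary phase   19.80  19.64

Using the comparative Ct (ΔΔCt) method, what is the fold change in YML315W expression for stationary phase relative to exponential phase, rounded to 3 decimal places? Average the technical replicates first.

0.512

Mean Ct: YML315W exponential phase 20.205; YML315W stationary phase 22.100; UBC6 exponential phase 18.790; UBC6 stationary phase 19.720
ΔCt(exponential phase) = 20.205 − 18.790 = 1.415
ΔCt(stationary phase) = 22.100 − 19.720 = 2.380
ΔΔCt = 2.380 − 1.415 = 0.965
Fold change = 2^(−0.965) = 0.5123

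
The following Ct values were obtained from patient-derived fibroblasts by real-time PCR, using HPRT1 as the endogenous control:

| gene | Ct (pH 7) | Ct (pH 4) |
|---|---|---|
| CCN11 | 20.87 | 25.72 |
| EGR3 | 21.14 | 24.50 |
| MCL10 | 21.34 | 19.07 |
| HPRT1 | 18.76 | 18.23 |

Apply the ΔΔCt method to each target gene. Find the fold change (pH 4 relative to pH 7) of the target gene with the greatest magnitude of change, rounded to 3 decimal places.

CCN11: ΔΔCt = (25.72−18.23) − (20.87−18.76) = 7.49 − 2.11 = 5.38; fold change = 2^-5.38 = 0.024
EGR3: ΔΔCt = (24.50−18.23) − (21.14−18.76) = 6.27 − 2.38 = 3.89; fold change = 2^-3.89 = 0.067
MCL10: ΔΔCt = (19.07−18.23) − (21.34−18.76) = 0.84 − 2.58 = -1.74; fold change = 2^1.74 = 3.340
CCN11 has the largest |ΔΔCt| = 5.38.

0.024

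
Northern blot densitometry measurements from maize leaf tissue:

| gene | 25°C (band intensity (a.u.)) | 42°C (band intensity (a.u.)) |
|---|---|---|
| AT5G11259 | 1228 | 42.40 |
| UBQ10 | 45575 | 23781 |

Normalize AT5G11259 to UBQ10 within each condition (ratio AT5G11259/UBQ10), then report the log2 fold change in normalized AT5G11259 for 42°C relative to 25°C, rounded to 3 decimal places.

AT5G11259/UBQ10 (25°C) = 1228 / 45575 = 0.026945
AT5G11259/UBQ10 (42°C) = 42.40 / 23781 = 0.0017829
Fold change = 0.0017829 / 0.026945 = 0.0662
log2(0.0662) = -3.9177

-3.918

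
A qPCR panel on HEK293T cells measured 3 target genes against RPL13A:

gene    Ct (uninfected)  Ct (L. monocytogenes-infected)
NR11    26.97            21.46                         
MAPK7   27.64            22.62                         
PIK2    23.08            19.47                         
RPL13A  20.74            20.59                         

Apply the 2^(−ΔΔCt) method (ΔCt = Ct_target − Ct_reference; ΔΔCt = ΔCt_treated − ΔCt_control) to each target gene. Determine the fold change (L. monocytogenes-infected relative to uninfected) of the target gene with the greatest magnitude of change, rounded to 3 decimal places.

NR11: ΔΔCt = (21.46−20.59) − (26.97−20.74) = 0.87 − 6.23 = -5.36; fold change = 2^5.36 = 41.070
MAPK7: ΔΔCt = (22.62−20.59) − (27.64−20.74) = 2.03 − 6.90 = -4.87; fold change = 2^4.87 = 29.243
PIK2: ΔΔCt = (19.47−20.59) − (23.08−20.74) = -1.12 − 2.34 = -3.46; fold change = 2^3.46 = 11.004
NR11 has the largest |ΔΔCt| = 5.36.

41.070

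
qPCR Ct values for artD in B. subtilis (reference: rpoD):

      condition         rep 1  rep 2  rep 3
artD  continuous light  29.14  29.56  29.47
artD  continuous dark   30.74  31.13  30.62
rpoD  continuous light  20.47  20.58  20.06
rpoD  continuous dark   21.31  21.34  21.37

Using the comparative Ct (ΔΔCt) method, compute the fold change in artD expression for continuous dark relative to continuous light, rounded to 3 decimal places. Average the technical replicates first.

Mean Ct: artD continuous light 29.390; artD continuous dark 30.830; rpoD continuous light 20.370; rpoD continuous dark 21.340
ΔCt(continuous light) = 29.390 − 20.370 = 9.020
ΔCt(continuous dark) = 30.830 − 21.340 = 9.490
ΔΔCt = 9.490 − 9.020 = 0.470
Fold change = 2^(−0.470) = 0.7220

0.722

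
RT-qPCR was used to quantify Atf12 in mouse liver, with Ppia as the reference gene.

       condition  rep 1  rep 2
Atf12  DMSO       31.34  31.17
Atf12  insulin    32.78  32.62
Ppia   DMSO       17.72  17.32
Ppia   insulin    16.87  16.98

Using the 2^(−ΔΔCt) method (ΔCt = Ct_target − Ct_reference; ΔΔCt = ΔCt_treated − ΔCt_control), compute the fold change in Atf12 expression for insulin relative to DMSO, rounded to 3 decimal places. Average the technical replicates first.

Mean Ct: Atf12 DMSO 31.255; Atf12 insulin 32.700; Ppia DMSO 17.520; Ppia insulin 16.925
ΔCt(DMSO) = 31.255 − 17.520 = 13.735
ΔCt(insulin) = 32.700 − 16.925 = 15.775
ΔΔCt = 15.775 − 13.735 = 2.040
Fold change = 2^(−2.040) = 0.2432

0.243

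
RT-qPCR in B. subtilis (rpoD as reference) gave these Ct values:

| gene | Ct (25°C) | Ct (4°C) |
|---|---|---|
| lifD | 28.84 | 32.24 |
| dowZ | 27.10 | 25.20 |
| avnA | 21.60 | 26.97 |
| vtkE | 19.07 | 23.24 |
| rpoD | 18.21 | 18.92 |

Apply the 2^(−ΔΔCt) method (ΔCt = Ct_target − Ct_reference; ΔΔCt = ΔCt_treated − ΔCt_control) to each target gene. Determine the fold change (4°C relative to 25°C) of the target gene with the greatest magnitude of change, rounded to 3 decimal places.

0.040

lifD: ΔΔCt = (32.24−18.92) − (28.84−18.21) = 13.32 − 10.63 = 2.69; fold change = 2^-2.69 = 0.155
dowZ: ΔΔCt = (25.20−18.92) − (27.10−18.21) = 6.28 − 8.89 = -2.61; fold change = 2^2.61 = 6.105
avnA: ΔΔCt = (26.97−18.92) − (21.60−18.21) = 8.05 − 3.39 = 4.66; fold change = 2^-4.66 = 0.040
vtkE: ΔΔCt = (23.24−18.92) − (19.07−18.21) = 4.32 − 0.86 = 3.46; fold change = 2^-3.46 = 0.091
avnA has the largest |ΔΔCt| = 4.66.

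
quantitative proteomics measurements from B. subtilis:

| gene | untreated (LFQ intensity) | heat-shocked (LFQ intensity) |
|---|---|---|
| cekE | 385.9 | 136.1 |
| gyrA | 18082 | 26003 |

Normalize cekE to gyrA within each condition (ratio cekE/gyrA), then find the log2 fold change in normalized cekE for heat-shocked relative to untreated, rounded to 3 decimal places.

-2.028

cekE/gyrA (untreated) = 385.9 / 18082 = 0.021342
cekE/gyrA (heat-shocked) = 136.1 / 26003 = 0.005234
Fold change = 0.005234 / 0.021342 = 0.2452
log2(0.2452) = -2.0277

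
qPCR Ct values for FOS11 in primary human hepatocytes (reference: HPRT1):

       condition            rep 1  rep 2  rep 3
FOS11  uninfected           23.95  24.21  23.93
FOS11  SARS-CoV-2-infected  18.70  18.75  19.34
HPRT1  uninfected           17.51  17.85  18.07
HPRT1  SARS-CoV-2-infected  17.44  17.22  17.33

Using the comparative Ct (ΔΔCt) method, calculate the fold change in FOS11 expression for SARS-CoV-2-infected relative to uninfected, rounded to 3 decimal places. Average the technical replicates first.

24.590

Mean Ct: FOS11 uninfected 24.030; FOS11 SARS-CoV-2-infected 18.930; HPRT1 uninfected 17.810; HPRT1 SARS-CoV-2-infected 17.330
ΔCt(uninfected) = 24.030 − 17.810 = 6.220
ΔCt(SARS-CoV-2-infected) = 18.930 − 17.330 = 1.600
ΔΔCt = 1.600 − 6.220 = -4.620
Fold change = 2^(−(-4.620)) = 2^4.620 = 24.5900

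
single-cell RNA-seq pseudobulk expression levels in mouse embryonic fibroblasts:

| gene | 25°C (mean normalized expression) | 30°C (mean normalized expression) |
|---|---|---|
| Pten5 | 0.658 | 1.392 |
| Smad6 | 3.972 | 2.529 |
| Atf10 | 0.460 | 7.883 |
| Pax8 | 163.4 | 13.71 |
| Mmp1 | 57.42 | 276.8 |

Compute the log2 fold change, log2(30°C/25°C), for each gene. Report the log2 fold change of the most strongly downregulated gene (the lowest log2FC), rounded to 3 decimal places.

log2(1.392/0.658) = 1.081  (Pten5)
log2(2.529/3.972) = -0.651  (Smad6)
log2(7.883/0.460) = 4.099  (Atf10)
log2(13.71/163.4) = -3.575  (Pax8)
log2(276.8/57.42) = 2.269  (Mmp1)
Pax8 is most strongly downregulated.

-3.575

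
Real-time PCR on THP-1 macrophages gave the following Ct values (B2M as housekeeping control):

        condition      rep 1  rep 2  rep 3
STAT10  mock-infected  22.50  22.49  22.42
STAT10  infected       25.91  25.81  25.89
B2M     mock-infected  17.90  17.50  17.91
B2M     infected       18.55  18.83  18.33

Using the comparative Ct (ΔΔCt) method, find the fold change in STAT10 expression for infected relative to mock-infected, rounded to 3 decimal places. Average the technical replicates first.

0.165

Mean Ct: STAT10 mock-infected 22.470; STAT10 infected 25.870; B2M mock-infected 17.770; B2M infected 18.570
ΔCt(mock-infected) = 22.470 − 17.770 = 4.700
ΔCt(infected) = 25.870 − 18.570 = 7.300
ΔΔCt = 7.300 − 4.700 = 2.600
Fold change = 2^(−2.600) = 0.1649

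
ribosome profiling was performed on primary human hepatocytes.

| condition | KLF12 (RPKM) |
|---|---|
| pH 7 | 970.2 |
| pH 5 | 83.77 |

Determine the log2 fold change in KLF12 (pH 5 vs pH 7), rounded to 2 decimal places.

Fold change = 83.77 / 970.2 = 0.0863
log2(0.0863) = -3.534

-3.53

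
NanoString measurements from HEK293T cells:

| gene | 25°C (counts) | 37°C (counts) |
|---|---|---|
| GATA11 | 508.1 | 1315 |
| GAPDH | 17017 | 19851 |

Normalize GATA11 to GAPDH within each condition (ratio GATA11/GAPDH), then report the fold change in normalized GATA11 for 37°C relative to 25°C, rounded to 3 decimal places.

2.219

GATA11/GAPDH (25°C) = 508.1 / 17017 = 0.029858
GATA11/GAPDH (37°C) = 1315 / 19851 = 0.066244
Fold change = 0.066244 / 0.029858 = 2.2186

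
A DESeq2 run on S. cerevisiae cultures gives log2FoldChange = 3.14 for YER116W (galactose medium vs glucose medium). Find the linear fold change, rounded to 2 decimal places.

Fold change = 2^(3.14) = 8.815

8.82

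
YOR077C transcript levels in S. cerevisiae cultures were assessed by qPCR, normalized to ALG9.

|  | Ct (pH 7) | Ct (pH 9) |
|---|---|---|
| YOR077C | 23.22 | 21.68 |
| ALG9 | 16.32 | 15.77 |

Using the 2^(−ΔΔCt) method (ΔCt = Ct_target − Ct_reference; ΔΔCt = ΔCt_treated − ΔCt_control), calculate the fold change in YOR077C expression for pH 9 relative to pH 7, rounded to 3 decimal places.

1.986

ΔCt(pH 7) = 23.220 − 16.320 = 6.900
ΔCt(pH 9) = 21.680 − 15.770 = 5.910
ΔΔCt = 5.910 − 6.900 = -0.990
Fold change = 2^(−(-0.990)) = 2^0.990 = 1.9862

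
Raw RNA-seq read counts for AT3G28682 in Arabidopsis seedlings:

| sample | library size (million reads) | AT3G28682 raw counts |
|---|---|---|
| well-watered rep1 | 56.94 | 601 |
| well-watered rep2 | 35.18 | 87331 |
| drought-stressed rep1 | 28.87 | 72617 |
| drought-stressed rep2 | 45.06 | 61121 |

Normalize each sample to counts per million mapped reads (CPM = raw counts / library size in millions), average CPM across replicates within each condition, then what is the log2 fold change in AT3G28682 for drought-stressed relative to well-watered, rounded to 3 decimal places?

CPM(well-watered rep1) = 601 / 56.94 = 10.5550
CPM(well-watered rep2) = 87331 / 35.18 = 2482.4048
CPM(drought-stressed rep1) = 72617 / 28.87 = 2515.3100
CPM(drought-stressed rep2) = 61121 / 45.06 = 1356.4359
mean CPM(well-watered) = 1246.4799; mean CPM(drought-stressed) = 1935.8729
Fold change = 1935.8729 / 1246.4799 = 1.55307
log2(1.55307) = 0.6351

0.635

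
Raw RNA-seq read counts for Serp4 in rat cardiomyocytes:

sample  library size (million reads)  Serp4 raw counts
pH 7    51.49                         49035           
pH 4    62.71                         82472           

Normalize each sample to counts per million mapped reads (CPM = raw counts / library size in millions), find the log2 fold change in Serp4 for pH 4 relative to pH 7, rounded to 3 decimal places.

CPM(pH 7) = 49035 / 51.49 = 952.3208
CPM(pH 4) = 82472 / 62.71 = 1315.1332
Fold change = 1315.1332 / 952.3208 = 1.38098
log2(1.38098) = 0.4657

0.466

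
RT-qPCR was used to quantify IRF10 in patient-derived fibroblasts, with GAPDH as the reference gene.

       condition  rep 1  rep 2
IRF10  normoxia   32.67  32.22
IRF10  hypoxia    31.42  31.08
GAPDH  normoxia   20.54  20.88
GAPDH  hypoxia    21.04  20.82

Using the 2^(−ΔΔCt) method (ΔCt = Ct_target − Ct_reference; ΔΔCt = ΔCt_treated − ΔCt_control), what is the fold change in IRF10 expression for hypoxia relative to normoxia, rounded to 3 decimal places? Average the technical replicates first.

2.667

Mean Ct: IRF10 normoxia 32.445; IRF10 hypoxia 31.250; GAPDH normoxia 20.710; GAPDH hypoxia 20.930
ΔCt(normoxia) = 32.445 − 20.710 = 11.735
ΔCt(hypoxia) = 31.250 − 20.930 = 10.320
ΔΔCt = 10.320 − 11.735 = -1.415
Fold change = 2^(−(-1.415)) = 2^1.415 = 2.6666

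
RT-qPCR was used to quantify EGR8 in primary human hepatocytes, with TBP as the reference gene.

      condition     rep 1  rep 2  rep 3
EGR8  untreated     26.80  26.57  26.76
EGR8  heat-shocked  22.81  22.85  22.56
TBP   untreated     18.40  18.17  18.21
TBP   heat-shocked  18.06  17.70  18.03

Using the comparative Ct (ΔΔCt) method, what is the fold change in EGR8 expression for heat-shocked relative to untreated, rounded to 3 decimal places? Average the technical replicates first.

Mean Ct: EGR8 untreated 26.710; EGR8 heat-shocked 22.740; TBP untreated 18.260; TBP heat-shocked 17.930
ΔCt(untreated) = 26.710 − 18.260 = 8.450
ΔCt(heat-shocked) = 22.740 − 17.930 = 4.810
ΔΔCt = 4.810 − 8.450 = -3.640
Fold change = 2^(−(-3.640)) = 2^3.640 = 12.4666

12.467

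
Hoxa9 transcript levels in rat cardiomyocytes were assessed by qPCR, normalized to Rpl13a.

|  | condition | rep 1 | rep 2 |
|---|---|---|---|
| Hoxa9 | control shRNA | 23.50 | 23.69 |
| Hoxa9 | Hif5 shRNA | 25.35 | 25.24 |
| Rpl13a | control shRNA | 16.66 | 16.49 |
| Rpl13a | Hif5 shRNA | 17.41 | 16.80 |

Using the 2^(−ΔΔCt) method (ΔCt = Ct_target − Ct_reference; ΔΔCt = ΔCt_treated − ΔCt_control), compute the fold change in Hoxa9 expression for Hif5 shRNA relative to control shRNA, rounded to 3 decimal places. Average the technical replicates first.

0.444

Mean Ct: Hoxa9 control shRNA 23.595; Hoxa9 Hif5 shRNA 25.295; Rpl13a control shRNA 16.575; Rpl13a Hif5 shRNA 17.105
ΔCt(control shRNA) = 23.595 − 16.575 = 7.020
ΔCt(Hif5 shRNA) = 25.295 − 17.105 = 8.190
ΔΔCt = 8.190 − 7.020 = 1.170
Fold change = 2^(−1.170) = 0.4444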